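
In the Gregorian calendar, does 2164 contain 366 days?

2164 is a leap year.

Yes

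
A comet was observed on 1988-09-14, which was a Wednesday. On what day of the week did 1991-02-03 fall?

September 14, 1988 → September 14, 1989: 365 days.
September 14, 1989 → September 14, 1990: 365 days.
September 1990: 30 − 14 = 16 days remain.
Then October (31), November (30), December (31), January (31): 31 + 30 + 31 + 31 = 123 days.
February 1–3, 1991: 3 days (1991 is not a leap year).
Residual: 142 days.
Total: 872 days.
872 mod 7 = 4, so 4 days after Wednesday is Sunday.

Sunday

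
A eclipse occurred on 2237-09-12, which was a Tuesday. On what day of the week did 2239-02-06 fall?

Wednesday

September 12, 2237 → September 12, 2238: 365 days.
September 2238: 30 − 12 = 18 days remain.
Then October (31), November (30), December (31), January (31): 31 + 30 + 31 + 31 = 123 days.
February 1–6, 2239: 6 days (2239 is not a leap year).
Residual: 147 days.
Total: 512 days.
512 mod 7 = 1, so 1 day after Tuesday is Wednesday.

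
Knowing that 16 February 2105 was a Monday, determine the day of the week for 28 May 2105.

February 2105: 28 − 16 = 12 days remain (2105 is not a leap year, so February has 28 days).
Then March (31), April (30): 31 + 30 = 61 days.
May 1–28, 2105: 28 days.
Total: 12 + 61 + 28 = 101 days.
101 mod 7 = 3, so 3 days after Monday is Thursday.

Thursday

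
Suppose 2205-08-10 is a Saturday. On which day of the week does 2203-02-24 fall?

Count forward from the earlier date (February 24, 2203) to the later (August 10, 2205):
Day-of-year of February 24, 2203: 55.
Day-of-year of August 10, 2205: 222.
2203 has 365 days, so 365 − 55 = 310 days remain in 2203.
Full years: 2204: 366. Sum = 366.
Total: 310 + 366 + 222 = 898 days.
898 mod 7 = 2, so 2 days before Saturday is Thursday.

Thursday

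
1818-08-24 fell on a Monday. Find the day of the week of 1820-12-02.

August 24, 1818 → August 24, 1819: 365 days.
August 24, 1819 → August 24, 1820: 366 days (1820 is a leap year).
August 1820: 31 − 24 = 7 days remain.
Then September (30), October (31), November (30): 30 + 31 + 30 = 91 days.
December 1–2, 1820: 2 days.
Residual: 100 days.
Total: 831 days.
831 mod 7 = 5, so 5 days after Monday is Saturday.

Saturday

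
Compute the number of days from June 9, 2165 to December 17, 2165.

191

June 2165: 30 − 9 = 21 days remain.
Then July (31), August (31), September (30), October (31), November (30): 31 + 31 + 30 + 31 + 30 = 153 days.
December 1–17, 2165: 17 days.
Total: 21 + 153 + 17 = 191 days.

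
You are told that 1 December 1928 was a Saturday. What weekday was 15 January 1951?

Monday

From December 1, 1928 to December 1, 1950: 22 years, of which 5 contain a Feb 29 — 17×365 + 5×366 = 8035 days.
December 1950: 31 − 1 = 30 days remain.
January 1–15, 1951: 15 days.
Residual: 45 days.
Total: 8080 days.
8080 mod 7 = 2, so 2 days after Saturday is Monday.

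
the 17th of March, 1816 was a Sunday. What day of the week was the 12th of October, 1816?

Saturday

March 1816: 31 − 17 = 14 days remain.
Then April (30), May (31), June (30), July (31), August (31), September (30): 30 + 31 + 30 + 31 + 31 + 30 = 183 days.
October 1–12, 1816: 12 days.
Total: 14 + 183 + 12 = 209 days.
209 mod 7 = 6, so 6 days after Sunday is Saturday.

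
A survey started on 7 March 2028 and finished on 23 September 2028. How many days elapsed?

200

March 2028: 31 − 7 = 24 days remain.
Then April (30), May (31), June (30), July (31), August (31): 30 + 31 + 30 + 31 + 31 = 153 days.
September 1–23, 2028: 23 days.
Total: 24 + 153 + 23 = 200 days.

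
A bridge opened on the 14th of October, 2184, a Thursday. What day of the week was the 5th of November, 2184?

Friday

October 2184: 31 − 14 = 17 days remain.
November 1–5, 2184: 5 days.
Total: 17 + 5 = 22 days.
22 mod 7 = 1, so 1 day after Thursday is Friday.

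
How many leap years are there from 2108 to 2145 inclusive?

Years divisible by 4 in [2108, 2145]: 2108, 2112, 2116, 2120, 2124, 2128, 2132, 2136, 2140, 2144.
No century exceptions apply. Count: 10.

10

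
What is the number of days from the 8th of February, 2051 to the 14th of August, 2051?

February 2051: 28 − 8 = 20 days remain (2051 is not a leap year, so February has 28 days).
Then March (31), April (30), May (31), June (30), July (31): 31 + 30 + 31 + 30 + 31 = 153 days.
August 1–14, 2051: 14 days.
Total: 20 + 153 + 14 = 187 days.

187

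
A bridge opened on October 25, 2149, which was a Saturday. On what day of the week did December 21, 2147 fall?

Count forward from the earlier date (December 21, 2147) to the later (October 25, 2149):
Day-of-year of December 21, 2147: 355.
Day-of-year of October 25, 2149: 298.
2147 has 365 days, so 365 − 355 = 10 days remain in 2147.
Full years: 2148: 366. Sum = 366.
Total: 10 + 366 + 298 = 674 days.
674 mod 7 = 2, so 2 days before Saturday is Thursday.

Thursday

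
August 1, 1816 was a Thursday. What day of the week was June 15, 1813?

Count forward from the earlier date (June 15, 1813) to the later (August 1, 1816):
Day-of-year of June 15, 1813: 166.
Day-of-year of August 1, 1816: 214.
1813 has 365 days, so 365 − 166 = 199 days remain in 1813.
Full years: 1814: 365; 1815: 365. Sum = 730.
Total: 199 + 730 + 214 = 1143 days.
1143 mod 7 = 2, so 2 days before Thursday is Tuesday.

Tuesday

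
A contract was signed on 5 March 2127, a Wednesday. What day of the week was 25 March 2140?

Friday

Day-of-year of March 5, 2127: 64.
Day-of-year of March 25, 2140: 85.
2127 has 365 days, so 365 − 64 = 301 days remain in 2127.
Full years 2128–2139: 9 common + 3 leap = 9×365 + 3×366 = 4383 days.
Total: 301 + 4383 + 85 = 4769 days.
4769 mod 7 = 2, so 2 days after Wednesday is Friday.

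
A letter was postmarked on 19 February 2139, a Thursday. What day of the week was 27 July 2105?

Monday

Count forward from the earlier date (July 27, 2105) to the later (February 19, 2139):
Day-of-year of July 27, 2105: 208.
Day-of-year of February 19, 2139: 50.
2105 has 365 days, so 365 − 208 = 157 days remain in 2105.
Full years 2106–2138: 25 common + 8 leap = 25×365 + 8×366 = 12053 days.
Total: 157 + 12053 + 50 = 12260 days.
12260 mod 7 = 3, so 3 days before Thursday is Monday.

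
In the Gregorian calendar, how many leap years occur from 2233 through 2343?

26

Years divisible by 4: 2236, 2240, …, 2340 — 27 in all.
Of these, 2300 is divisible by 100 but not 400, so not leap.
Leap years: 27 − 1 = 26.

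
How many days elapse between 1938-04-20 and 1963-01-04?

From April 20, 1938 to April 20, 1962: 24 years, of which 6 contain a Feb 29 — 18×365 + 6×366 = 8766 days.
April 1962: 30 − 20 = 10 days remain.
Then May (31), June (30), July (31), August (31), September (30), October (31), November (30), December (31): 31 + 30 + 31 + 31 + 30 + 31 + 30 + 31 = 245 days.
January 1–4, 1963: 4 days.
Residual: 259 days.
Total: 9025 days.

9025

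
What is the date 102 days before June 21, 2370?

March 11, 2370

Count 102 days before June 21, 2370:
March 2370: 31 − 11 = 20 days remain.
Then April (30), May (31): 30 + 31 = 61 days.
June 1–21, 2370: 21 days.
Total: 20 + 61 + 21 = 102 days.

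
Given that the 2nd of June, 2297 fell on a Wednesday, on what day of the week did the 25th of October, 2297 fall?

June 2297: 30 − 2 = 28 days remain.
Then July (31), August (31), September (30): 31 + 31 + 30 = 92 days.
October 1–25, 2297: 25 days.
Total: 28 + 92 + 25 = 145 days.
145 mod 7 = 5, so 5 days after Wednesday is Monday.

Monday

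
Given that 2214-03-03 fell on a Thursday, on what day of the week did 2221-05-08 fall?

From March 3, 2214 to March 3, 2221: 7 years, of which 2 contain a Feb 29 — 5×365 + 2×366 = 2557 days.
March 2221: 31 − 3 = 28 days remain.
Then April (30): 30 days.
May 1–8, 2221: 8 days.
Residual: 66 days.
Total: 2623 days.
2623 mod 7 = 5, so 5 days after Thursday is Tuesday.

Tuesday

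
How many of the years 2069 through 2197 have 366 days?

31

Years divisible by 4: 2072, 2076, …, 2196 — 32 in all.
Of these, 2100 is divisible by 100 but not 400, so not leap.
Leap years: 32 − 1 = 31.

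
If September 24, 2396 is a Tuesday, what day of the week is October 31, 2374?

Count forward from the earlier date (October 31, 2374) to the later (September 24, 2396):
From October 31, 2374 to October 31, 2395: 21 years, of which 5 contain a Feb 29 — 16×365 + 5×366 = 7670 days.
October 2395: 31 − 31 = 0 days remain.
Then 10 full months totalling 305 days.
September 1–24, 2396: 24 days.
Residual: 329 days.
Total: 7999 days.
7999 mod 7 = 5, so 5 days before Tuesday is Thursday.

Thursday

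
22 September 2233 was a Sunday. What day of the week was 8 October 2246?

Thursday

From September 22, 2233 to September 22, 2246: 13 years, of which 3 contain a Feb 29 — 10×365 + 3×366 = 4748 days.
September 2246: 30 − 22 = 8 days remain.
October 1–8, 2246: 8 days.
Residual: 16 days.
Total: 4764 days.
4764 mod 7 = 4, so 4 days after Sunday is Thursday.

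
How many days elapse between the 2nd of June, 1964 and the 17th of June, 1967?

June 2, 1964 → June 2, 1965: 365 days.
June 2, 1965 → June 2, 1966: 365 days.
June 2, 1966 → June 2, 1967: 365 days.
Within June 1967: 17 − 2 = 15 days.
Total: 1110 days.

1110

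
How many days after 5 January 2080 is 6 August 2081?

579

January 2080: 31 − 5 = 26 days remain.
Then 18 full months totalling 547 days.
August 1–6, 2081: 6 days.
Total: 26 + 547 + 6 = 579 days.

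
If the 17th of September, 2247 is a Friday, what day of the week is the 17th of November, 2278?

Sunday

Day-of-year of September 17, 2247: 260.
Day-of-year of November 17, 2278: 321.
2247 has 365 days, so 365 − 260 = 105 days remain in 2247.
Full years 2248–2277: 22 common + 8 leap = 22×365 + 8×366 = 10958 days.
Total: 105 + 10958 + 321 = 11384 days.
11384 mod 7 = 2, so 2 days after Friday is Sunday.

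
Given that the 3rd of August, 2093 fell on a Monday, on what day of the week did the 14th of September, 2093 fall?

Monday

August 2093: 31 − 3 = 28 days remain.
September 1–14, 2093: 14 days.
Total: 28 + 14 = 42 days.
42 is a multiple of 7, so the 14th of September, 2093 falls on the same weekday: Monday.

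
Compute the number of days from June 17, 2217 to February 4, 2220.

962

June 17, 2217 → June 17, 2218: 365 days.
June 17, 2218 → June 17, 2219: 365 days.
June 2219: 30 − 17 = 13 days remain.
Then July (31), August (31), September (30), October (31), November (30), December (31), January (31): 31 + 31 + 30 + 31 + 30 + 31 + 31 = 215 days.
February 1–4, 2220: 4 days (2220 is a leap year).
Residual: 232 days.
Total: 962 days.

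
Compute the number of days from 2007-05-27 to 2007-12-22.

209

May 2007: 31 − 27 = 4 days remain.
Then June (30), July (31), August (31), September (30), October (31), November (30): 30 + 31 + 31 + 30 + 31 + 30 = 183 days.
December 1–22, 2007: 22 days.
Total: 4 + 183 + 22 = 209 days.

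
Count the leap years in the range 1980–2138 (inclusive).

Years divisible by 4: 1980, 1984, …, 2136 — 40 in all.
Of these, 2100 is divisible by 100 but not 400, so not leap.
2000 is divisible by 400, so still leap.
Leap years: 40 − 1 = 39.

39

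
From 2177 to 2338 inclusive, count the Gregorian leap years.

Years divisible by 4: 2180, 2184, …, 2336 — 40 in all.
Of these, 2200, 2300 are divisible by 100 but not 400, so not leap.
Leap years: 40 − 2 = 38.

38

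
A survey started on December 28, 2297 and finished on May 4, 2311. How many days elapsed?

From December 28, 2297 to December 28, 2310: 13 years, of which 2 contain a Feb 29 — 11×365 + 2×366 = 4747 days.
(2300 is not a leap year (divisible by 100 but not 400).)
December 2310: 31 − 28 = 3 days remain.
Then January (31), February 2311 (28), March (31), April (30): 31 + 28 + 31 + 30 = 120 days.
May 1–4, 2311: 4 days.
Residual: 127 days.
Total: 4874 days.

4874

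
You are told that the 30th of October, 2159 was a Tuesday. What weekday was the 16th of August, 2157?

Tuesday

Count forward from the earlier date (August 16, 2157) to the later (October 30, 2159):
Day-of-year of August 16, 2157: 228.
Day-of-year of October 30, 2159: 303.
2157 has 365 days, so 365 − 228 = 137 days remain in 2157.
Full years: 2158: 365. Sum = 365.
Total: 137 + 365 + 303 = 805 days.
805 is a multiple of 7, so the 16th of August, 2157 falls on the same weekday: Tuesday.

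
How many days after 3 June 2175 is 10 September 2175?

99

June 2175: 30 − 3 = 27 days remain.
Then July (31), August (31): 31 + 31 = 62 days.
September 1–10, 2175: 10 days.
Total: 27 + 62 + 10 = 99 days.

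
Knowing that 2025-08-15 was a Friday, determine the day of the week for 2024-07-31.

Count forward from the earlier date (July 31, 2024) to the later (August 15, 2025):
July 31, 2024 → July 31, 2025: 365 days.
July 2025: 31 − 31 = 0 days remain.
August 1–15, 2025: 15 days.
Residual: 15 days.
Total: 380 days.
380 mod 7 = 2, so 2 days before Friday is Wednesday.

Wednesday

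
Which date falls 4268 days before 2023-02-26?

2011-06-21

Count 4268 days before February 26, 2023:
From June 21, 2011 to June 21, 2022: 11 years, of which 3 contain a Feb 29 — 8×365 + 3×366 = 4018 days.
June 2022: 30 − 21 = 9 days remain.
Then July (31), August (31), September (30), October (31), November (30), December (31), January (31): 31 + 31 + 30 + 31 + 30 + 31 + 31 = 215 days.
February 1–26, 2023: 26 days (2023 is not a leap year).
Residual: 250 days.
Total: 4268 days.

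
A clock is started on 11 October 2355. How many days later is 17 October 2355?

6

Within October 2355: 17 − 11 = 6 days.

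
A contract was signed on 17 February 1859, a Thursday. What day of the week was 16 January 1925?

Friday

From February 17, 1859 to February 17, 1924: 65 years, of which 15 contain a Feb 29 — 50×365 + 15×366 = 23740 days.
(1900 is not a leap year (divisible by 100 but not 400).)
February 1924: 29 − 17 = 12 days remain (1924 is a leap year, so February has 29 days).
Then 10 full months totalling 306 days.
January 1–16, 1925: 16 days.
Residual: 334 days.
Total: 24074 days.
24074 mod 7 = 1, so 1 day after Thursday is Friday.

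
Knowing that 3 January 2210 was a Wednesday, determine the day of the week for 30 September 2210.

Sunday

January 2210: 31 − 3 = 28 days remain.
Then February 2210 (28), March (31), April (30), May (31), June (30), July (31), August (31): 28 + 31 + 30 + 31 + 30 + 31 + 31 = 212 days.
September 1–30, 2210: 30 days.
Total: 28 + 212 + 30 = 270 days.
270 mod 7 = 4, so 4 days after Wednesday is Sunday.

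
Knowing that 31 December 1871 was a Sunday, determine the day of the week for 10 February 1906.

Day-of-year of December 31, 1871: 365.
Day-of-year of February 10, 1906: 41.
1871 has 365 days, so 365 − 365 = 0 days remain in 1871.
Full years 1872–1905: 26 common + 8 leap = 26×365 + 8×366 = 12418 days.
Total: 0 + 12418 + 41 = 12459 days.
12459 mod 7 = 6, so 6 days after Sunday is Saturday.

Saturday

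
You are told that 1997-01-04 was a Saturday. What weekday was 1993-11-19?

Friday

Count forward from the earlier date (November 19, 1993) to the later (January 4, 1997):
November 19, 1993 → November 19, 1994: 365 days.
November 19, 1994 → November 19, 1995: 365 days.
November 19, 1995 → November 19, 1996: 366 days (1996 is a leap year).
November 1996: 30 − 19 = 11 days remain.
Then December (31): 31 days.
January 1–4, 1997: 4 days.
Residual: 46 days.
Total: 1142 days.
1142 mod 7 = 1, so 1 day before Saturday is Friday.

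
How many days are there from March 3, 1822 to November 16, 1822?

258

March 1822: 31 − 3 = 28 days remain.
Then April (30), May (31), June (30), July (31), August (31), September (30), October (31): 30 + 31 + 30 + 31 + 31 + 30 + 31 = 214 days.
November 1–16, 1822: 16 days.
Total: 28 + 214 + 16 = 258 days.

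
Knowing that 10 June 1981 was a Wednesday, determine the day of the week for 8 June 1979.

Count forward from the earlier date (June 8, 1979) to the later (June 10, 1981):
Day-of-year of June 8, 1979: 159.
Day-of-year of June 10, 1981: 161.
1979 has 365 days, so 365 − 159 = 206 days remain in 1979.
Full years: 1980: 366. Sum = 366.
Total: 206 + 366 + 161 = 733 days.
733 mod 7 = 5, so 5 days before Wednesday is Friday.

Friday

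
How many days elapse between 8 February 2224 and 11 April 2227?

Day-of-year of February 8, 2224: 39.
Day-of-year of April 11, 2227: 101.
2224 has 366 days, so 366 − 39 = 327 days remain in 2224.
Full years: 2225: 365; 2226: 365. Sum = 730.
Total: 327 + 730 + 101 = 1158 days.

1158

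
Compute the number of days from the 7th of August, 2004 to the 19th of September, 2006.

773

Day-of-year of August 7, 2004: 220.
Day-of-year of September 19, 2006: 262.
2004 has 366 days, so 366 − 220 = 146 days remain in 2004.
Full years: 2005: 365. Sum = 365.
Total: 146 + 365 + 262 = 773 days.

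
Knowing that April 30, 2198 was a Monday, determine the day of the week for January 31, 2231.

From April 30, 2198 to April 30, 2230: 32 years, of which 7 contain a Feb 29 — 25×365 + 7×366 = 11687 days.
(2200 is not a leap year (divisible by 100 but not 400).)
April 2230: 30 − 30 = 0 days remain.
Then May (31), June (30), July (31), August (31), September (30), October (31), November (30), December (31): 31 + 30 + 31 + 31 + 30 + 31 + 30 + 31 = 245 days.
January 1–31, 2231: 31 days.
Residual: 276 days.
Total: 11963 days.
11963 is a multiple of 7, so January 31, 2231 falls on the same weekday: Monday.

Monday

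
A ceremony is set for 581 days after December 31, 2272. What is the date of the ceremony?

August 4, 2274

Count 581 days after December 31, 2272:
December 2272: 31 − 31 = 0 days remain.
Then 19 full months totalling 577 days.
August 1–4, 2274: 4 days.
Total: 0 + 577 + 4 = 581 days.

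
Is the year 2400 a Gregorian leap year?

2400 is a leap year (divisible by 400).

Yes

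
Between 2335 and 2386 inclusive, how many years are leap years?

13

Years divisible by 4: 2336, 2340, …, 2384 — 13 in all.
No century exceptions apply. Count: 13.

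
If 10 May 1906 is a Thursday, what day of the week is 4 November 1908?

Wednesday

Day-of-year of May 10, 1906: 130.
Day-of-year of November 4, 1908: 309.
1906 has 365 days, so 365 − 130 = 235 days remain in 1906.
Full years: 1907: 365. Sum = 365.
Total: 235 + 365 + 309 = 909 days.
909 mod 7 = 6, so 6 days after Thursday is Wednesday.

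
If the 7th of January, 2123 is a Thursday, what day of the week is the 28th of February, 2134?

Sunday

From January 7, 2123 to January 7, 2134: 11 years, of which 3 contain a Feb 29 — 8×365 + 3×366 = 4018 days.
January 2134: 31 − 7 = 24 days remain.
February 1–28, 2134: 28 days (2134 is not a leap year).
Residual: 52 days.
Total: 4070 days.
4070 mod 7 = 3, so 3 days after Thursday is Sunday.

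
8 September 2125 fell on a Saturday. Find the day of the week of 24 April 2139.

Friday

Day-of-year of September 8, 2125: 251.
Day-of-year of April 24, 2139: 114.
2125 has 365 days, so 365 − 251 = 114 days remain in 2125.
Full years 2126–2138: 10 common + 3 leap = 10×365 + 3×366 = 4748 days.
Total: 114 + 4748 + 114 = 4976 days.
4976 mod 7 = 6, so 6 days after Saturday is Friday.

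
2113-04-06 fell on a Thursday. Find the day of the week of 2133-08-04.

Tuesday

Day-of-year of April 6, 2113: 96.
Day-of-year of August 4, 2133: 216.
2113 has 365 days, so 365 − 96 = 269 days remain in 2113.
Full years 2114–2132: 14 common + 5 leap = 14×365 + 5×366 = 6940 days.
Total: 269 + 6940 + 216 = 7425 days.
7425 mod 7 = 5, so 5 days after Thursday is Tuesday.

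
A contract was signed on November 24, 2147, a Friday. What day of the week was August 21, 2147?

Count forward from the earlier date (August 21, 2147) to the later (November 24, 2147):
August 2147: 31 − 21 = 10 days remain.
Then September (30), October (31): 30 + 31 = 61 days.
November 1–24, 2147: 24 days.
Total: 10 + 61 + 24 = 95 days.
95 mod 7 = 4, so 4 days before Friday is Monday.

Monday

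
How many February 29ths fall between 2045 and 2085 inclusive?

Years divisible by 4 in [2045, 2085]: 2048, 2052, 2056, 2060, 2064, 2068, 2072, 2076, 2080, 2084.
No century exceptions apply. Count: 10.

10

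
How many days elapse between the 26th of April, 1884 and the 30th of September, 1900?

6000

From April 26, 1884 to April 26, 1900: 16 years, of which 3 contain a Feb 29 — 13×365 + 3×366 = 5843 days.
(1900 is not a leap year (divisible by 100 but not 400).)
April 1900: 30 − 26 = 4 days remain.
Then May (31), June (30), July (31), August (31): 31 + 30 + 31 + 31 = 123 days.
September 1–30, 1900: 30 days.
Residual: 157 days.
Total: 6000 days.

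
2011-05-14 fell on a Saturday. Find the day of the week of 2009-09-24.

Count forward from the earlier date (September 24, 2009) to the later (May 14, 2011):
September 24, 2009 → September 24, 2010: 365 days.
September 2010: 30 − 24 = 6 days remain.
Then October (31), November (30), December (31), January (31), February 2011 (28), March (31), April (30): 31 + 30 + 31 + 31 + 28 + 31 + 30 = 212 days.
May 1–14, 2011: 14 days.
Residual: 232 days.
Total: 597 days.
597 mod 7 = 2, so 2 days before Saturday is Thursday.

Thursday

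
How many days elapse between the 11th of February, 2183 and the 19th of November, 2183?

281

February 2183: 28 − 11 = 17 days remain (2183 is not a leap year, so February has 28 days).
Then March (31), April (30), May (31), June (30), July (31), August (31), September (30), October (31): 31 + 30 + 31 + 30 + 31 + 31 + 30 + 31 = 245 days.
November 1–19, 2183: 19 days.
Total: 17 + 245 + 19 = 281 days.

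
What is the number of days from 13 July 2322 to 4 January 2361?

14055

Day-of-year of July 13, 2322: 194.
Day-of-year of January 4, 2361: 4.
2322 has 365 days, so 365 − 194 = 171 days remain in 2322.
Full years 2323–2360: 28 common + 10 leap = 28×365 + 10×366 = 13880 days.
Total: 171 + 13880 + 4 = 14055 days.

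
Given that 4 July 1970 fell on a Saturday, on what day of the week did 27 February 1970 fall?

Count forward from the earlier date (February 27, 1970) to the later (July 4, 1970):
February 1970: 28 − 27 = 1 day remains (1970 is not a leap year, so February has 28 days).
Then March (31), April (30), May (31), June (30): 31 + 30 + 31 + 30 = 122 days.
July 1–4, 1970: 4 days.
Total: 1 + 122 + 4 = 127 days.
127 mod 7 = 1, so 1 day before Saturday is Friday.

Friday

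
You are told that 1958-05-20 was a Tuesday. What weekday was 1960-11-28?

Monday

May 1958: 31 − 20 = 11 days remain.
Then 29 full months totalling 884 days.
November 1–28, 1960: 28 days.
Total: 11 + 884 + 28 = 923 days.
923 mod 7 = 6, so 6 days after Tuesday is Monday.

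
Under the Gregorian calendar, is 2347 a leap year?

2347 is not a leap year.

No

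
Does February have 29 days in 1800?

No

1800 is not a leap year (divisible by 100 but not 400).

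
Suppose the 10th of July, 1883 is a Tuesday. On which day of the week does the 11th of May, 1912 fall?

Day-of-year of July 10, 1883: 191.
Day-of-year of May 11, 1912: 132.
1883 has 365 days, so 365 − 191 = 174 days remain in 1883.
Full years 1884–1911: 22 common + 6 leap = 22×365 + 6×366 = 10226 days.
Total: 174 + 10226 + 132 = 10532 days.
10532 mod 7 = 4, so 4 days after Tuesday is Saturday.

Saturday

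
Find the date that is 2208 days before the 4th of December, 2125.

the 18th of November, 2119

Count 2208 days before December 4, 2125:
Day-of-year of November 18, 2119: 322.
Day-of-year of December 4, 2125: 338.
2119 has 365 days, so 365 − 322 = 43 days remain in 2119.
Full years: 2120: 366; 2121: 365; 2122: 365; 2123: 365; 2124: 366. Sum = 1827.
Total: 43 + 1827 + 338 = 2208 days.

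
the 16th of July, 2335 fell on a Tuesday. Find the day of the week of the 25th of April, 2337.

Day-of-year of July 16, 2335: 197.
Day-of-year of April 25, 2337: 115.
2335 has 365 days, so 365 − 197 = 168 days remain in 2335.
Full years: 2336: 366. Sum = 366.
Total: 168 + 366 + 115 = 649 days.
649 mod 7 = 5, so 5 days after Tuesday is Sunday.

Sunday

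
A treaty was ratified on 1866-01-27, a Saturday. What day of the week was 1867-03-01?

Friday

January 27, 1866 → January 27, 1867: 365 days.
January 1867: 31 − 27 = 4 days remain.
Then February 1867 (28): 28 days.
March 1, 1867: 1 day.
Residual: 33 days.
Total: 398 days.
398 mod 7 = 6, so 6 days after Saturday is Friday.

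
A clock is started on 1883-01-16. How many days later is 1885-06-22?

888

Day-of-year of January 16, 1883: 16.
Day-of-year of June 22, 1885: 173.
1883 has 365 days, so 365 − 16 = 349 days remain in 1883.
Full years: 1884: 366. Sum = 366.
Total: 349 + 366 + 173 = 888 days.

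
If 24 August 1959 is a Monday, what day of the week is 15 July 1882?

Saturday

Count forward from the earlier date (July 15, 1882) to the later (August 24, 1959):
Day-of-year of July 15, 1882: 196.
Day-of-year of August 24, 1959: 236.
1882 has 365 days, so 365 − 196 = 169 days remain in 1882.
Full years 1883–1958: 58 common + 18 leap = 58×365 + 18×366 = 27758 days.
Total: 169 + 27758 + 236 = 28163 days.
28163 mod 7 = 2, so 2 days before Monday is Saturday.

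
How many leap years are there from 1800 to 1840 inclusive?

Years divisible by 4 in [1800, 1840]: 1800, 1804, 1808, 1812, 1816, 1820, 1824, 1828, 1832, 1836, 1840.
Of these, 1800 is divisible by 100 but not 400, so not leap.
Leap years: 11 − 1 = 10.

10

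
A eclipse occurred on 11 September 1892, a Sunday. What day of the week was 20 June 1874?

Count forward from the earlier date (June 20, 1874) to the later (September 11, 1892):
From June 20, 1874 to June 20, 1892: 18 years, of which 5 contain a Feb 29 — 13×365 + 5×366 = 6575 days.
June 1892: 30 − 20 = 10 days remain.
Then July (31), August (31): 31 + 31 = 62 days.
September 1–11, 1892: 11 days.
Residual: 83 days.
Total: 6658 days.
6658 mod 7 = 1, so 1 day before Sunday is Saturday.

Saturday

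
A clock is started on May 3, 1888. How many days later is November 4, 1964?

Day-of-year of May 3, 1888: 124.
Day-of-year of November 4, 1964: 309.
1888 has 366 days, so 366 − 124 = 242 days remain in 1888.
Full years 1889–1963: 58 common + 17 leap = 58×365 + 17×366 = 27392 days.
Total: 242 + 27392 + 309 = 27943 days.

27943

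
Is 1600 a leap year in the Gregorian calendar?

Yes

1600 is a leap year (divisible by 400).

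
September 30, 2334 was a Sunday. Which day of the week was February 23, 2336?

September 2334: 30 − 30 = 0 days remain.
Then 16 full months totalling 488 days.
February 1–23, 2336: 23 days (2336 is a leap year).
Total: 0 + 488 + 23 = 511 days.
511 is a multiple of 7, so February 23, 2336 falls on the same weekday: Sunday.

Sunday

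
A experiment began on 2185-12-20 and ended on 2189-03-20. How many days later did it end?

Day-of-year of December 20, 2185: 354.
Day-of-year of March 20, 2189: 79.
2185 has 365 days, so 365 − 354 = 11 days remain in 2185.
Full years: 2186: 365; 2187: 365; 2188: 366. Sum = 1096.
Total: 11 + 1096 + 79 = 1186 days.

1186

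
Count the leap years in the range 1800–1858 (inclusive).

Years divisible by 4: 1800, 1804, …, 1856 — 15 in all.
Of these, 1800 is divisible by 100 but not 400, so not leap.
Leap years: 15 − 1 = 14.

14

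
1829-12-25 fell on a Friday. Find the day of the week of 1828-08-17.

Count forward from the earlier date (August 17, 1828) to the later (December 25, 1829):
Day-of-year of August 17, 1828: 230.
Day-of-year of December 25, 1829: 359.
1828 has 366 days, so 366 − 230 = 136 days remain in 1828.
Total: 136 + 359 = 495 days.
495 mod 7 = 5, so 5 days before Friday is Sunday.

Sunday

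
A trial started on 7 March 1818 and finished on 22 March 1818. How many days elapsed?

15

Within March 1818: 22 − 7 = 15 days.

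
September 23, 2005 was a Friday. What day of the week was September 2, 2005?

Friday

Count forward from the earlier date (September 2, 2005) to the later (September 23, 2005):
Within September 2005: 23 − 2 = 21 days.
21 is a multiple of 7, so September 2, 2005 falls on the same weekday: Friday.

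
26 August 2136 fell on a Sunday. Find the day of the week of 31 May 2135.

Tuesday

Count forward from the earlier date (May 31, 2135) to the later (August 26, 2136):
May 2135: 31 − 31 = 0 days remain.
Then 14 full months totalling 427 days.
August 1–26, 2136: 26 days.
Total: 0 + 427 + 26 = 453 days.
453 mod 7 = 5, so 5 days before Sunday is Tuesday.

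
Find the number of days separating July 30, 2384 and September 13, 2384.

July 2384: 31 − 30 = 1 day remains.
Then August (31): 31 days.
September 1–13, 2384: 13 days.
Total: 1 + 31 + 13 = 45 days.

45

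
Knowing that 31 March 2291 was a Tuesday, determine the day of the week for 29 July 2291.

March 2291: 31 − 31 = 0 days remain.
Then April (30), May (31), June (30): 30 + 31 + 30 = 91 days.
July 1–29, 2291: 29 days.
Total: 0 + 91 + 29 = 120 days.
120 mod 7 = 1, so 1 day after Tuesday is Wednesday.

Wednesday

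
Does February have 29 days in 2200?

No

2200 is not a leap year (divisible by 100 but not 400).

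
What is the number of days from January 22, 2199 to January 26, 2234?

From January 22, 2199 to January 22, 2234: 35 years, of which 8 contain a Feb 29 — 27×365 + 8×366 = 12783 days.
(2200 is not a leap year (divisible by 100 but not 400).)
Within January 2234: 26 − 22 = 4 days.
Total: 12787 days.

12787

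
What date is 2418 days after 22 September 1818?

6 May 1825

Count 2418 days after September 22, 1818:
September 22, 1818 → September 22, 1819: 365 days.
September 22, 1819 → September 22, 1820: 366 days (1820 is a leap year).
September 22, 1820 → September 22, 1821: 365 days.
September 22, 1821 → September 22, 1822: 365 days.
September 22, 1822 → September 22, 1823: 365 days.
September 22, 1823 → September 22, 1824: 366 days (1824 is a leap year).
September 1824: 30 − 22 = 8 days remain.
Then October (31), November (30), December (31), January (31), February 1825 (28), March (31), April (30): 31 + 30 + 31 + 31 + 28 + 31 + 30 = 212 days.
May 1–6, 1825: 6 days.
Residual: 226 days.
Total: 2418 days.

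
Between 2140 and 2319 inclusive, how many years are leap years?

43

Years divisible by 4: 2140, 2144, …, 2316 — 45 in all.
Of these, 2200, 2300 are divisible by 100 but not 400, so not leap.
Leap years: 45 − 2 = 43.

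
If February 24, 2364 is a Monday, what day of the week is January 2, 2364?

Count forward from the earlier date (January 2, 2364) to the later (February 24, 2364):
January 2364: 31 − 2 = 29 days remain.
February 1–24, 2364: 24 days (2364 is a leap year).
Total: 29 + 24 = 53 days.
53 mod 7 = 4, so 4 days before Monday is Thursday.

Thursday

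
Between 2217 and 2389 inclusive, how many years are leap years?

Years divisible by 4: 2220, 2224, …, 2388 — 43 in all.
Of these, 2300 is divisible by 100 but not 400, so not leap.
Leap years: 43 − 1 = 42.

42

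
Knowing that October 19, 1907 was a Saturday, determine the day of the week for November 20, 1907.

Wednesday

October 1907: 31 − 19 = 12 days remain.
November 1–20, 1907: 20 days.
Total: 12 + 20 = 32 days.
32 mod 7 = 4, so 4 days after Saturday is Wednesday.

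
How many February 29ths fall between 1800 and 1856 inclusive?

Years divisible by 4: 1800, 1804, …, 1856 — 15 in all.
Of these, 1800 is divisible by 100 but not 400, so not leap.
Leap years: 15 − 1 = 14.

14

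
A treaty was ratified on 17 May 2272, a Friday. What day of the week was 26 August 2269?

Thursday

Count forward from the earlier date (August 26, 2269) to the later (May 17, 2272):
August 26, 2269 → August 26, 2270: 365 days.
August 26, 2270 → August 26, 2271: 365 days.
August 2271: 31 − 26 = 5 days remain.
Then September (30), October (31), November (30), December (31), January (31), February 2272 (29), March (31), April (30): 30 + 31 + 30 + 31 + 31 + 29 + 31 + 30 = 243 days.
May 1–17, 2272: 17 days.
Residual: 265 days.
Total: 995 days.
995 mod 7 = 1, so 1 day before Friday is Thursday.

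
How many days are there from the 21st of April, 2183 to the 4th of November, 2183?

April 2183: 30 − 21 = 9 days remain.
Then May (31), June (30), July (31), August (31), September (30), October (31): 31 + 30 + 31 + 31 + 30 + 31 = 184 days.
November 1–4, 2183: 4 days.
Total: 9 + 184 + 4 = 197 days.

197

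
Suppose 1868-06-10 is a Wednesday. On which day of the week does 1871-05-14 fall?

Day-of-year of June 10, 1868: 162.
Day-of-year of May 14, 1871: 134.
1868 has 366 days, so 366 − 162 = 204 days remain in 1868.
Full years: 1869: 365; 1870: 365. Sum = 730.
Total: 204 + 730 + 134 = 1068 days.
1068 mod 7 = 4, so 4 days after Wednesday is Sunday.

Sunday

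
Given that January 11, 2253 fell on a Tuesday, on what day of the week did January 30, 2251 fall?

Thursday

Count forward from the earlier date (January 30, 2251) to the later (January 11, 2253):
January 2251: 31 − 30 = 1 day remains.
Then 23 full months totalling 700 days.
January 1–11, 2253: 11 days.
Total: 1 + 700 + 11 = 712 days.
712 mod 7 = 5, so 5 days before Tuesday is Thursday.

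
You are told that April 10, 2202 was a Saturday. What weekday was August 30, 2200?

Count forward from the earlier date (August 30, 2200) to the later (April 10, 2202):
August 2200: 31 − 30 = 1 day remains.
Then 19 full months totalling 577 days.
April 1–10, 2202: 10 days.
Total: 1 + 577 + 10 = 588 days.
588 is a multiple of 7, so August 30, 2200 falls on the same weekday: Saturday.

Saturday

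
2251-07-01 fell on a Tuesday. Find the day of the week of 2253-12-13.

Tuesday

July 1, 2251 → July 1, 2252: 366 days (2252 is a leap year).
July 1, 2252 → July 1, 2253: 365 days.
July 2253: 31 − 1 = 30 days remain.
Then August (31), September (30), October (31), November (30): 31 + 30 + 31 + 30 = 122 days.
December 1–13, 2253: 13 days.
Residual: 165 days.
Total: 896 days.
896 is a multiple of 7, so 2253-12-13 falls on the same weekday: Tuesday.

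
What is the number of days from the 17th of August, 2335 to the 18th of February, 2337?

August 17, 2335 → August 17, 2336: 366 days (2336 is a leap year).
August 2336: 31 − 17 = 14 days remain.
Then September (30), October (31), November (30), December (31), January (31): 30 + 31 + 30 + 31 + 31 = 153 days.
February 1–18, 2337: 18 days (2337 is not a leap year).
Residual: 185 days.
Total: 551 days.

551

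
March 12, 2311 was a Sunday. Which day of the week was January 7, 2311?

Count forward from the earlier date (January 7, 2311) to the later (March 12, 2311):
January 2311: 31 − 7 = 24 days remain.
Then February 2311 (28): 28 days.
March 1–12, 2311: 12 days.
Total: 24 + 28 + 12 = 64 days.
64 mod 7 = 1, so 1 day before Sunday is Saturday.

Saturday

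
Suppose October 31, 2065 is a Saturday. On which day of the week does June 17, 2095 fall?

Day-of-year of October 31, 2065: 304.
Day-of-year of June 17, 2095: 168.
2065 has 365 days, so 365 − 304 = 61 days remain in 2065.
Full years 2066–2094: 22 common + 7 leap = 22×365 + 7×366 = 10592 days.
Total: 61 + 10592 + 168 = 10821 days.
10821 mod 7 = 6, so 6 days after Saturday is Friday.

Friday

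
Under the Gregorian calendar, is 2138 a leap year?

No

2138 is not a leap year.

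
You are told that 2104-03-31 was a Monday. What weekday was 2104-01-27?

Count forward from the earlier date (January 27, 2104) to the later (March 31, 2104):
January 2104: 31 − 27 = 4 days remain.
Then February 2104 (29): 29 days.
March 1–31, 2104: 31 days.
Total: 4 + 29 + 31 = 64 days.
64 mod 7 = 1, so 1 day before Monday is Sunday.

Sunday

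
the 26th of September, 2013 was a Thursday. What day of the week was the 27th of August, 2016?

September 26, 2013 → September 26, 2014: 365 days.
September 26, 2014 → September 26, 2015: 365 days.
September 2015: 30 − 26 = 4 days remain.
Then 10 full months totalling 305 days.
August 1–27, 2016: 27 days.
Residual: 336 days.
Total: 1066 days.
1066 mod 7 = 2, so 2 days after Thursday is Saturday.

Saturday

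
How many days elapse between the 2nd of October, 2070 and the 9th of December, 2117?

Day-of-year of October 2, 2070: 275.
Day-of-year of December 9, 2117: 343.
2070 has 365 days, so 365 − 275 = 90 days remain in 2070.
Full years 2071–2116: 35 common + 11 leap = 35×365 + 11×366 = 16801 days.
Total: 90 + 16801 + 343 = 17234 days.

17234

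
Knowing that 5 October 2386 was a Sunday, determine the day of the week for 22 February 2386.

Saturday

Count forward from the earlier date (February 22, 2386) to the later (October 5, 2386):
February 2386: 28 − 22 = 6 days remain (2386 is not a leap year, so February has 28 days).
Then March (31), April (30), May (31), June (30), July (31), August (31), September (30): 31 + 30 + 31 + 30 + 31 + 31 + 30 = 214 days.
October 1–5, 2386: 5 days.
Total: 6 + 214 + 5 = 225 days.
225 mod 7 = 1, so 1 day before Sunday is Saturday.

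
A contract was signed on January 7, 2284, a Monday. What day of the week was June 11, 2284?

January 2284: 31 − 7 = 24 days remain.
Then February 2284 (29), March (31), April (30), May (31): 29 + 31 + 30 + 31 = 121 days.
June 1–11, 2284: 11 days.
Total: 24 + 121 + 11 = 156 days.
156 mod 7 = 2, so 2 days after Monday is Wednesday.

Wednesday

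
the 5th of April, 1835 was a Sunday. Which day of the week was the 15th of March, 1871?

From April 5, 1835 to April 5, 1870: 35 years, of which 9 contain a Feb 29 — 26×365 + 9×366 = 12784 days.
April 1870: 30 − 5 = 25 days remain.
Then 10 full months totalling 304 days.
March 1–15, 1871: 15 days.
Residual: 344 days.
Total: 13128 days.
13128 mod 7 = 3, so 3 days after Sunday is Wednesday.

Wednesday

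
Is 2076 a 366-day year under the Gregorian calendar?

Yes

2076 is a leap year.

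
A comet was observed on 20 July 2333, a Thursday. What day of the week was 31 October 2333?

July 2333: 31 − 20 = 11 days remain.
Then August (31), September (30): 31 + 30 = 61 days.
October 1–31, 2333: 31 days.
Total: 11 + 61 + 31 = 103 days.
103 mod 7 = 5, so 5 days after Thursday is Tuesday.

Tuesday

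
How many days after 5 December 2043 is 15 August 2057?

5002

Day-of-year of December 5, 2043: 339.
Day-of-year of August 15, 2057: 227.
2043 has 365 days, so 365 − 339 = 26 days remain in 2043.
Full years 2044–2056: 9 common + 4 leap = 9×365 + 4×366 = 4749 days.
Total: 26 + 4749 + 227 = 5002 days.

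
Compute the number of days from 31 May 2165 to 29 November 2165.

May 2165: 31 − 31 = 0 days remain.
Then June (30), July (31), August (31), September (30), October (31): 30 + 31 + 31 + 30 + 31 = 153 days.
November 1–29, 2165: 29 days.
Total: 0 + 153 + 29 = 182 days.

182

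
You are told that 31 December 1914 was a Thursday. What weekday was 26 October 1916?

December 1914: 31 − 31 = 0 days remain.
Then 21 full months totalling 639 days.
October 1–26, 1916: 26 days.
Total: 0 + 639 + 26 = 665 days.
665 is a multiple of 7, so 26 October 1916 falls on the same weekday: Thursday.

Thursday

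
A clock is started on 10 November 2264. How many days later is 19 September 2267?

1043

Day-of-year of November 10, 2264: 315.
Day-of-year of September 19, 2267: 262.
2264 has 366 days, so 366 − 315 = 51 days remain in 2264.
Full years: 2265: 365; 2266: 365. Sum = 730.
Total: 51 + 730 + 262 = 1043 days.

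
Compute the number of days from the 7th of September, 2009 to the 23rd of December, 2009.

107

September 2009: 30 − 7 = 23 days remain.
Then October (31), November (30): 31 + 30 = 61 days.
December 1–23, 2009: 23 days.
Total: 23 + 61 + 23 = 107 days.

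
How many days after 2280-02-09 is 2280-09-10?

February 2280: 29 − 9 = 20 days remain (2280 is a leap year, so February has 29 days).
Then March (31), April (30), May (31), June (30), July (31), August (31): 31 + 30 + 31 + 30 + 31 + 31 = 184 days.
September 1–10, 2280: 10 days.
Total: 20 + 184 + 10 = 214 days.

214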